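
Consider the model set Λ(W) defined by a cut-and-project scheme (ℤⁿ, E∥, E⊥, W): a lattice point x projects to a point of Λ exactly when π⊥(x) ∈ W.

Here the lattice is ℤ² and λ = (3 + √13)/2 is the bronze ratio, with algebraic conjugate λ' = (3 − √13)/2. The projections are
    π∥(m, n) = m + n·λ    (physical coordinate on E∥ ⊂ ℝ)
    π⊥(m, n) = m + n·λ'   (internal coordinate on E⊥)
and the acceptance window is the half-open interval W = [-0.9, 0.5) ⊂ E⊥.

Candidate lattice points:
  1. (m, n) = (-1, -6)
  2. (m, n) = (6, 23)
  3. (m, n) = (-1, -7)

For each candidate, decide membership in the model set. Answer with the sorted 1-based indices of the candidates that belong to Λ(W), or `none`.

λ' = (3−√13)/2 ≈ -0.30278.
#1 (-1,-6): internal coord -1 + (-6)·λ' = +0.81665; +0.81665 ∉ [-0.9, 0.5) → out
#2 (6,23): internal coord 6 + (23)·λ' = -0.96384; -0.96384 ∉ [-0.9, 0.5) → out
#3 (-1,-7): internal coord -1 + (-7)·λ' = +1.11943; +1.11943 ∉ [-0.9, 0.5) → out

none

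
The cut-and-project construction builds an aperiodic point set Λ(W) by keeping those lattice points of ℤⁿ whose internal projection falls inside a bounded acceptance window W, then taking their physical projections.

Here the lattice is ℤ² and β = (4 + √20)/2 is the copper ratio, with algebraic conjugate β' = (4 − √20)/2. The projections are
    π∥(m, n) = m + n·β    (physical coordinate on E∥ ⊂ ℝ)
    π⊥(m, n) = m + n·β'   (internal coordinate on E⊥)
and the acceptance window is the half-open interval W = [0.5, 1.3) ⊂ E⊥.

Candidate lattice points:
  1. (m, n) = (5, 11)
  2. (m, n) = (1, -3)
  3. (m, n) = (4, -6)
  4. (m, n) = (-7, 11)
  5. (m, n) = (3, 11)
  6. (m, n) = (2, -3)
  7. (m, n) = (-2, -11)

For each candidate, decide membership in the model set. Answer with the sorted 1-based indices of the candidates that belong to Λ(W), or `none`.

7

Numerically β ≈ 4.2361 and β' = −1/β ≈ -0.2361.
[1] lift (5,11): star map gives 2.4033; window check 0.5 ≤ 2.4033 < 1.3 is false → out
[2] lift (1,-3): star map gives 1.7082; window check 0.5 ≤ 1.7082 < 1.3 is false → out
[3] lift (4,-6): star map gives 5.4164; window check 0.5 ≤ 5.4164 < 1.3 is false → out
[4] lift (-7,11): star map gives -9.5967; window check 0.5 ≤ -9.5967 < 1.3 is false → out
[5] lift (3,11): star map gives 0.4033; window check 0.5 ≤ 0.4033 < 1.3 is false → out
[6] lift (2,-3): star map gives 2.7082; window check 0.5 ≤ 2.7082 < 1.3 is false → out
[7] lift (-2,-11): star map gives 0.5967; window check 0.5 ≤ 0.5967 < 1.3 is true → IN Λ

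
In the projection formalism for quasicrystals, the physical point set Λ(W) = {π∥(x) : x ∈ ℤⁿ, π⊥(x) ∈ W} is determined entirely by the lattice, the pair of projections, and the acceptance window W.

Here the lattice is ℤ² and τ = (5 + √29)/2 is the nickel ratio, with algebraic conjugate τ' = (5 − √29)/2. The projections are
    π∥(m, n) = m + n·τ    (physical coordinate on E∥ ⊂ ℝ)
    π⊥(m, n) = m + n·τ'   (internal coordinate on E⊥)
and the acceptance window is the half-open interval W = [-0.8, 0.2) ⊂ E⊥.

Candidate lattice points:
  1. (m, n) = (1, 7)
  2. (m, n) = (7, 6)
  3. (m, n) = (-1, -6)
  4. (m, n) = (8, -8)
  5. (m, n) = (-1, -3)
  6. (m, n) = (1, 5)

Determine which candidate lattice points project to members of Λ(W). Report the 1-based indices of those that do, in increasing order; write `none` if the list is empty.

1, 3, 5, 6

τ' = (5−√29)/2 ≈ -0.19258.
candidate 1: (m,n)=(1,7) → π∥ = 1+7·τ ≈ 37.34808, π⊥ = 1+7·τ' ≈ -0.34808 ∈ [-0.8, 0.2) ⇒ IN Λ
candidate 2: (m,n)=(7,6) → π∥ = 7+6·τ ≈ 38.15549, π⊥ = 7+6·τ' ≈ 5.84451 ∉ [-0.8, 0.2) ⇒ out
candidate 3: (m,n)=(-1,-6) → π∥ = -1-6·τ ≈ -32.15549, π⊥ = -1-6·τ' ≈ 0.15549 ∈ [-0.8, 0.2) ⇒ IN Λ
candidate 4: (m,n)=(8,-8) → π∥ = 8-8·τ ≈ -33.54066, π⊥ = 8-8·τ' ≈ 9.54066 ∉ [-0.8, 0.2) ⇒ out
candidate 5: (m,n)=(-1,-3) → π∥ = -1-3·τ ≈ -16.57775, π⊥ = -1-3·τ' ≈ -0.42225 ∈ [-0.8, 0.2) ⇒ IN Λ
candidate 6: (m,n)=(1,5) → π∥ = 1+5·τ ≈ 26.96291, π⊥ = 1+5·τ' ≈ 0.03709 ∈ [-0.8, 0.2) ⇒ IN Λ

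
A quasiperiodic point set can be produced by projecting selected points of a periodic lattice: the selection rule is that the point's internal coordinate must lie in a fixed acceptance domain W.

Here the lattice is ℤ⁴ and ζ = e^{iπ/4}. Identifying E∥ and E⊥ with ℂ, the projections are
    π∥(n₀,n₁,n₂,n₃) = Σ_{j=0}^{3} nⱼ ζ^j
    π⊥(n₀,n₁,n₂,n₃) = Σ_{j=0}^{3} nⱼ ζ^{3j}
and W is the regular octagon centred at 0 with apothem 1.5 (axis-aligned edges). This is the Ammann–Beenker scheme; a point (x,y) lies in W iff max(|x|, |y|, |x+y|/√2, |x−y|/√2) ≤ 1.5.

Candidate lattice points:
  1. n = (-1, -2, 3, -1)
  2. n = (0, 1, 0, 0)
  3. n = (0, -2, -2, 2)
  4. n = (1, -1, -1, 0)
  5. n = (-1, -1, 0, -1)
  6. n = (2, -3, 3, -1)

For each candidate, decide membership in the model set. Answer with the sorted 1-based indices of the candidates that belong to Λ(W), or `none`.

2

Internal map: ζ^{3j} for j=0..3 gives (1,0), (−√2/2,√2/2), (0,−1), (√2/2,√2/2).
#1 (-1, -2, 3, -1): internal (-0.2929, -5.1213); octagon support 5.1213 vs apothem 1.5 → ∉ W
#2 (0, 1, 0, 0): internal (-0.7071, 0.7071); octagon support 1.0000 vs apothem 1.5 → ∈ W
#3 (0, -2, -2, 2): internal (2.8284, 2.0000); octagon support 3.4142 vs apothem 1.5 → ∉ W
#4 (1, -1, -1, 0): internal (1.7071, 0.2929); octagon support 1.7071 vs apothem 1.5 → ∉ W
#5 (-1, -1, 0, -1): internal (-1.0000, -1.4142); octagon support 1.7071 vs apothem 1.5 → ∉ W
#6 (2, -3, 3, -1): internal (3.4142, -5.8284); octagon support 6.5355 vs apothem 1.5 → ∉ W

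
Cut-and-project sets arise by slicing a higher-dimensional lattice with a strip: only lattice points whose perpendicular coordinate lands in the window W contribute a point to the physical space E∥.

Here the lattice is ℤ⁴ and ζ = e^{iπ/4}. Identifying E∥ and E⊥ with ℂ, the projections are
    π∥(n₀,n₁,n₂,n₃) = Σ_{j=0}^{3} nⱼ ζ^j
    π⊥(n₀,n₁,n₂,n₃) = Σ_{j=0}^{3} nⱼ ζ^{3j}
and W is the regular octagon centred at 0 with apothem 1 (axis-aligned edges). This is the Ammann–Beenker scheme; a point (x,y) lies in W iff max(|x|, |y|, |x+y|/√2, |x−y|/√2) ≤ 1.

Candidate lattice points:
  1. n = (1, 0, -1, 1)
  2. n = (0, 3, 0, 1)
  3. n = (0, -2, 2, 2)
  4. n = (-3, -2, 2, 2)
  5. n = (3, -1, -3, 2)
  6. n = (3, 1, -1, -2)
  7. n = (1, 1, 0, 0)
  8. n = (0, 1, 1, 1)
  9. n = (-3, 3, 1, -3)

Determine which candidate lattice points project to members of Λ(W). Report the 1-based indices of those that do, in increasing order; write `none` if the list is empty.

6, 7, 8

Internal map: ζ^{3j} for j=0..3 gives (1,0), (−√2/2,√2/2), (0,−1), (√2/2,√2/2).
candidate 1: n = (1, 0, -1, 1) → π⊥ ≈ (+1.70711, +1.70711); max(|x|,|y|,|x±y|/√2) = 2.41421 > 1 ⇒ ∉ W
candidate 2: n = (0, 3, 0, 1) → π⊥ ≈ (-1.41421, +2.82843); max(|x|,|y|,|x±y|/√2) = 3.00000 > 1 ⇒ ∉ W
candidate 3: n = (0, -2, 2, 2) → π⊥ ≈ (+2.82843, -2.00000); max(|x|,|y|,|x±y|/√2) = 3.41421 > 1 ⇒ ∉ W
candidate 4: n = (-3, -2, 2, 2) → π⊥ ≈ (-0.17157, -2.00000); max(|x|,|y|,|x±y|/√2) = 2.00000 > 1 ⇒ ∉ W
candidate 5: n = (3, -1, -3, 2) → π⊥ ≈ (+5.12132, +3.70711); max(|x|,|y|,|x±y|/√2) = 6.24264 > 1 ⇒ ∉ W
candidate 6: n = (3, 1, -1, -2) → π⊥ ≈ (+0.87868, +0.29289); max(|x|,|y|,|x±y|/√2) = 0.87868 ≤ 1 ⇒ ∈ W
candidate 7: n = (1, 1, 0, 0) → π⊥ ≈ (+0.29289, +0.70711); max(|x|,|y|,|x±y|/√2) = 0.70711 ≤ 1 ⇒ ∈ W
candidate 8: n = (0, 1, 1, 1) → π⊥ ≈ (+0.00000, +0.41421); max(|x|,|y|,|x±y|/√2) = 0.41421 ≤ 1 ⇒ ∈ W
candidate 9: n = (-3, 3, 1, -3) → π⊥ ≈ (-7.24264, -1.00000); max(|x|,|y|,|x±y|/√2) = 7.24264 > 1 ⇒ ∉ W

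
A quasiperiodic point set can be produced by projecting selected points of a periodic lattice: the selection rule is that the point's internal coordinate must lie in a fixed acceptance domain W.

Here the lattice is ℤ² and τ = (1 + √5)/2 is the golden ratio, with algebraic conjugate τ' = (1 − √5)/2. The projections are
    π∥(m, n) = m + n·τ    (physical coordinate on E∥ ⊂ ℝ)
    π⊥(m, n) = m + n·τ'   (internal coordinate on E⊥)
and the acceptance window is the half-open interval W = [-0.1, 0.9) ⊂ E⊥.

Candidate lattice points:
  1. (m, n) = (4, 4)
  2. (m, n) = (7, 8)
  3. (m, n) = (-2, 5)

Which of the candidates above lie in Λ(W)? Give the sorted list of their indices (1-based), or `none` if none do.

τ' = (1−√5)/2 ≈ -0.618034.
#1 (4,4): internal coord 4 + (4)·τ' = +1.527864; +1.527864 ∉ [-0.1, 0.9) → out
#2 (7,8): internal coord 7 + (8)·τ' = +2.055728; +2.055728 ∉ [-0.1, 0.9) → out
#3 (-2,5): internal coord -2 + (5)·τ' = -5.090170; -5.090170 ∉ [-0.1, 0.9) → out

none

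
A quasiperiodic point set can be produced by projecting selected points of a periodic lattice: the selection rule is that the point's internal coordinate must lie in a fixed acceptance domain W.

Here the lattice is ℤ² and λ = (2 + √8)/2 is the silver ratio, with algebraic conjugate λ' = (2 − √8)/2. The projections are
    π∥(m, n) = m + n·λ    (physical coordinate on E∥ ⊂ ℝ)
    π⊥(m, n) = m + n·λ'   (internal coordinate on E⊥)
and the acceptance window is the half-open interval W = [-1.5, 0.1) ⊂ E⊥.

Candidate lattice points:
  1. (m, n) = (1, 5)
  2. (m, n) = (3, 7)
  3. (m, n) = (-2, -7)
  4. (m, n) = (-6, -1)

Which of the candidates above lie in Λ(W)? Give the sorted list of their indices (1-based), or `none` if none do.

λ' = (2−√8)/2 ≈ -0.414214.
[1] lift (1,5): star map gives -1.071068; window check -1.5 ≤ -1.071068 < 0.1 is true → IN Λ
[2] lift (3,7): star map gives 0.100505; window check -1.5 ≤ 0.100505 < 0.1 is false → out
[3] lift (-2,-7): star map gives 0.899495; window check -1.5 ≤ 0.899495 < 0.1 is false → out
[4] lift (-6,-1): star map gives -5.585786; window check -1.5 ≤ -5.585786 < 0.1 is false → out

1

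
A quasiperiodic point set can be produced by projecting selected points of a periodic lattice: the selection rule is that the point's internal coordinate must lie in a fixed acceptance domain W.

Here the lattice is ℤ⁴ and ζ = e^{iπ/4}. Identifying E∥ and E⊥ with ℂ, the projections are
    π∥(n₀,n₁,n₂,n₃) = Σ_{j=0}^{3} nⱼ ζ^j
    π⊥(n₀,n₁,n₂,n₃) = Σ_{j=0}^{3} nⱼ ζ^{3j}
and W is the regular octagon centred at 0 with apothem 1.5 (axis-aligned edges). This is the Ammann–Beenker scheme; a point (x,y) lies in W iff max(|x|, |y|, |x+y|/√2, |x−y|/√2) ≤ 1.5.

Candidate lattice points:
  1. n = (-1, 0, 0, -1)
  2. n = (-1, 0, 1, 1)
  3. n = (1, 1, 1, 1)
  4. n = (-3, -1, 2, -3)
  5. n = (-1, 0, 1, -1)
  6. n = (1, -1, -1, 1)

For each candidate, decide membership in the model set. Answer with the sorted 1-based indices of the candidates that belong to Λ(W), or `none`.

With ζ = e^{iπ/4} the internal vectors are ζ^0,ζ^3,ζ^6,ζ^9.
#1 (-1, 0, 0, -1): internal (-1.7071, -0.7071); octagon support 1.7071 vs apothem 1.5 → ∉ W
#2 (-1, 0, 1, 1): internal (-0.2929, -0.2929); octagon support 0.4142 vs apothem 1.5 → ∈ W
#3 (1, 1, 1, 1): internal (1.0000, 0.4142); octagon support 1.0000 vs apothem 1.5 → ∈ W
#4 (-3, -1, 2, -3): internal (-4.4142, -4.8284); octagon support 6.5355 vs apothem 1.5 → ∉ W
#5 (-1, 0, 1, -1): internal (-1.7071, -1.7071); octagon support 2.4142 vs apothem 1.5 → ∉ W
#6 (1, -1, -1, 1): internal (2.4142, 1.0000); octagon support 2.4142 vs apothem 1.5 → ∉ W

2, 3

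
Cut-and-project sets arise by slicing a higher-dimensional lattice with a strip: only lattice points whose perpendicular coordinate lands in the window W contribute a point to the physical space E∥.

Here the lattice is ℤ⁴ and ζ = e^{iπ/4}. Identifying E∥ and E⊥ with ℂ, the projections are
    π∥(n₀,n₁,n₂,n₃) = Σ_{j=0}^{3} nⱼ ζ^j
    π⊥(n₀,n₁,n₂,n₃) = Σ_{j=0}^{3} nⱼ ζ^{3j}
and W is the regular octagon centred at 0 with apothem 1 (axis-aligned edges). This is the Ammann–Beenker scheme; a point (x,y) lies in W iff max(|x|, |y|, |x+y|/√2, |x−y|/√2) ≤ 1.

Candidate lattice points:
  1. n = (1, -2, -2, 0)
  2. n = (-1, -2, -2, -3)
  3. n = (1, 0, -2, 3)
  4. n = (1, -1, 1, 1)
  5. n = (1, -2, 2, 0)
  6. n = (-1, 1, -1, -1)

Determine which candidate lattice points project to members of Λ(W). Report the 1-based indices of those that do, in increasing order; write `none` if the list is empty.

With ζ = e^{iπ/4} the internal vectors are ζ^0,ζ^3,ζ^6,ζ^9.
#1 (1, -2, -2, 0): internal (2.41421, 0.58579); octagon support 2.41421 vs apothem 1 → ∉ W
#2 (-1, -2, -2, -3): internal (-1.70711, -1.53553); octagon support 2.29289 vs apothem 1 → ∉ W
#3 (1, 0, -2, 3): internal (3.12132, 4.12132); octagon support 5.12132 vs apothem 1 → ∉ W
#4 (1, -1, 1, 1): internal (2.41421, -1.00000); octagon support 2.41421 vs apothem 1 → ∉ W
#5 (1, -2, 2, 0): internal (2.41421, -3.41421); octagon support 4.12132 vs apothem 1 → ∉ W
#6 (-1, 1, -1, -1): internal (-2.41421, 1.00000); octagon support 2.41421 vs apothem 1 → ∉ W

none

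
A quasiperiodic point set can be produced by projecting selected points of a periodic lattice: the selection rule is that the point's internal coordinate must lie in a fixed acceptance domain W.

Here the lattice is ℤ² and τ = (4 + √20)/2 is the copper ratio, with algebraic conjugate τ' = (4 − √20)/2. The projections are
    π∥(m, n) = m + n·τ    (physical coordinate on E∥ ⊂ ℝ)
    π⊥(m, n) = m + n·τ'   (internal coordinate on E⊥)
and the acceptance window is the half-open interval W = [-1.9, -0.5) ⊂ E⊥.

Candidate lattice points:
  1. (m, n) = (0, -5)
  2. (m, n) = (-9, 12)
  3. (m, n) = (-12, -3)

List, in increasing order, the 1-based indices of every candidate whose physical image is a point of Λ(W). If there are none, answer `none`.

none

Numerically τ ≈ 4.236068 and τ' = −1/τ ≈ -0.236068.
#1 (0,-5): internal coord 0 + (-5)·τ' = +1.180340; +1.180340 ∉ [-1.9, -0.5) → out
#2 (-9,12): internal coord -9 + (12)·τ' = -11.832816; -11.832816 ∉ [-1.9, -0.5) → out
#3 (-12,-3): internal coord -12 + (-3)·τ' = -11.291796; -11.291796 ∉ [-1.9, -0.5) → out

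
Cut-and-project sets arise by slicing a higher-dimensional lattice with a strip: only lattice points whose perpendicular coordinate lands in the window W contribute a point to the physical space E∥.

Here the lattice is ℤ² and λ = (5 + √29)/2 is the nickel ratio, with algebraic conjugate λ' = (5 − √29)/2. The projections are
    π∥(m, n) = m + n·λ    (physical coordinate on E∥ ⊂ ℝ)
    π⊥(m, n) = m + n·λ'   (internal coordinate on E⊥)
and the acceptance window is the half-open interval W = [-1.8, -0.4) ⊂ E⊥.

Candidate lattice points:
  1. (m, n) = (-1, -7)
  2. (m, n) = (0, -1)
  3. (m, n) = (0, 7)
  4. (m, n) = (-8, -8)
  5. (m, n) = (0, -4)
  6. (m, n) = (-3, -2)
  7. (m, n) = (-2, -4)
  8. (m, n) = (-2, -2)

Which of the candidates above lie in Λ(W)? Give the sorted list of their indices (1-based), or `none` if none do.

Compute λ' = (5−√29)/2 = -0.19258, so π⊥(m,n) = m -0.19258·n.
[1] lift (-1,-7): star map gives 0.34808; window check -1.8 ≤ 0.34808 < -0.4 is false → out
[2] lift (0,-1): star map gives 0.19258; window check -1.8 ≤ 0.19258 < -0.4 is false → out
[3] lift (0,7): star map gives -1.34808; window check -1.8 ≤ -1.34808 < -0.4 is true → IN Λ
[4] lift (-8,-8): star map gives -6.45934; window check -1.8 ≤ -6.45934 < -0.4 is false → out
[5] lift (0,-4): star map gives 0.77033; window check -1.8 ≤ 0.77033 < -0.4 is false → out
[6] lift (-3,-2): star map gives -2.61484; window check -1.8 ≤ -2.61484 < -0.4 is false → out
[7] lift (-2,-4): star map gives -1.22967; window check -1.8 ≤ -1.22967 < -0.4 is true → IN Λ
[8] lift (-2,-2): star map gives -1.61484; window check -1.8 ≤ -1.61484 < -0.4 is true → IN Λ

3, 7, 8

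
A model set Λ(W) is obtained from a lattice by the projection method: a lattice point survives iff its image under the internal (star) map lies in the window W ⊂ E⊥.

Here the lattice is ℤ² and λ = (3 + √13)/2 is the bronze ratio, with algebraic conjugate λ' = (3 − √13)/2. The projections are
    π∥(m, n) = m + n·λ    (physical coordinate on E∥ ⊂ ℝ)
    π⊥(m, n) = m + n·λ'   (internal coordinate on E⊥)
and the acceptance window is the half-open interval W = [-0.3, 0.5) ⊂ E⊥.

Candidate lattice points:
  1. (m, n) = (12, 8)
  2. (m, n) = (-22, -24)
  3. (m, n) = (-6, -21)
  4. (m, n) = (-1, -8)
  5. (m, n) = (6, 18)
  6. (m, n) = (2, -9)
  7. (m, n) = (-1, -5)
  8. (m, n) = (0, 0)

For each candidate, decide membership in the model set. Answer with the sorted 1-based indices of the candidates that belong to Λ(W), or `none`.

Compute λ' = (3−√13)/2 = -0.3028, so π⊥(m,n) = m -0.3028·n.
[1] lift (12,8): star map gives 9.5778; window check -0.3 ≤ 9.5778 < 0.5 is false → out
[2] lift (-22,-24): star map gives -14.7334; window check -0.3 ≤ -14.7334 < 0.5 is false → out
[3] lift (-6,-21): star map gives 0.3583; window check -0.3 ≤ 0.3583 < 0.5 is true → IN Λ
[4] lift (-1,-8): star map gives 1.4222; window check -0.3 ≤ 1.4222 < 0.5 is false → out
[5] lift (6,18): star map gives 0.5500; window check -0.3 ≤ 0.5500 < 0.5 is false → out
[6] lift (2,-9): star map gives 4.7250; window check -0.3 ≤ 4.7250 < 0.5 is false → out
[7] lift (-1,-5): star map gives 0.5139; window check -0.3 ≤ 0.5139 < 0.5 is false → out
[8] lift (0,0): star map gives 0.0000; window check -0.3 ≤ 0.0000 < 0.5 is true → IN Λ

3, 8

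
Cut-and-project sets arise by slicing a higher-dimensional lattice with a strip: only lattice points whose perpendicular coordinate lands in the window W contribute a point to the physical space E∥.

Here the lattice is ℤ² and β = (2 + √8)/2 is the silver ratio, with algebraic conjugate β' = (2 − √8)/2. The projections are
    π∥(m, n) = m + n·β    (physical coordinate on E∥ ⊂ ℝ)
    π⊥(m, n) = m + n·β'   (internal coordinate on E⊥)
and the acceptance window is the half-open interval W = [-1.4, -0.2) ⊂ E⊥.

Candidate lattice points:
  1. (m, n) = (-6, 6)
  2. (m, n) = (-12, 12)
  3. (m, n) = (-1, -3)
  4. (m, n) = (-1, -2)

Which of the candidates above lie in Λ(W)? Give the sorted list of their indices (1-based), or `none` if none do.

Compute β' = (2−√8)/2 = -0.41421, so π⊥(m,n) = m -0.41421·n.
[1] lift (-6,6): star map gives -8.48528; window check -1.4 ≤ -8.48528 < -0.2 is false → out
[2] lift (-12,12): star map gives -16.97056; window check -1.4 ≤ -16.97056 < -0.2 is false → out
[3] lift (-1,-3): star map gives 0.24264; window check -1.4 ≤ 0.24264 < -0.2 is false → out
[4] lift (-1,-2): star map gives -0.17157; window check -1.4 ≤ -0.17157 < -0.2 is false → out

none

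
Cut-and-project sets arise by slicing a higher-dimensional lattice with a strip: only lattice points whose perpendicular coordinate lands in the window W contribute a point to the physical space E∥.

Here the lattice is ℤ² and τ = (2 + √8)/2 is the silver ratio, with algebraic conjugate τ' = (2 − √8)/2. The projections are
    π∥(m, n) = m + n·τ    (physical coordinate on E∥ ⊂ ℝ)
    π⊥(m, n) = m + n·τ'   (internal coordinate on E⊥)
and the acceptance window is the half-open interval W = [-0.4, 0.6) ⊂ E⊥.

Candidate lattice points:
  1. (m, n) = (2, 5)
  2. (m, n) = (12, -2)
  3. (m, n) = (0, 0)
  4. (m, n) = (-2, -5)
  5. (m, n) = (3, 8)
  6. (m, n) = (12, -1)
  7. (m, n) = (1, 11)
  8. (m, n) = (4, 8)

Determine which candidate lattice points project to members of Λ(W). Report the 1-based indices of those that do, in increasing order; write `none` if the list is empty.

τ' = (2−√8)/2 ≈ -0.414214.
candidate 1: (m,n)=(2,5) → π∥ = 2+5·τ ≈ 14.071068, π⊥ = 2+5·τ' ≈ -0.071068 ∈ [-0.4, 0.6) ⇒ IN Λ
candidate 2: (m,n)=(12,-2) → π∥ = 12-2·τ ≈ 7.171573, π⊥ = 12-2·τ' ≈ 12.828427 ∉ [-0.4, 0.6) ⇒ out
candidate 3: (m,n)=(0,0) → π∥ = 0+0·τ ≈ 0.000000, π⊥ = 0+0·τ' ≈ 0.000000 ∈ [-0.4, 0.6) ⇒ IN Λ
candidate 4: (m,n)=(-2,-5) → π∥ = -2-5·τ ≈ -14.071068, π⊥ = -2-5·τ' ≈ 0.071068 ∈ [-0.4, 0.6) ⇒ IN Λ
candidate 5: (m,n)=(3,8) → π∥ = 3+8·τ ≈ 22.313708, π⊥ = 3+8·τ' ≈ -0.313708 ∈ [-0.4, 0.6) ⇒ IN Λ
candidate 6: (m,n)=(12,-1) → π∥ = 12-1·τ ≈ 9.585786, π⊥ = 12-1·τ' ≈ 12.414214 ∉ [-0.4, 0.6) ⇒ out
candidate 7: (m,n)=(1,11) → π∥ = 1+11·τ ≈ 27.556349, π⊥ = 1+11·τ' ≈ -3.556349 ∉ [-0.4, 0.6) ⇒ out
candidate 8: (m,n)=(4,8) → π∥ = 4+8·τ ≈ 23.313708, π⊥ = 4+8·τ' ≈ 0.686292 ∉ [-0.4, 0.6) ⇒ out

1, 3, 4, 5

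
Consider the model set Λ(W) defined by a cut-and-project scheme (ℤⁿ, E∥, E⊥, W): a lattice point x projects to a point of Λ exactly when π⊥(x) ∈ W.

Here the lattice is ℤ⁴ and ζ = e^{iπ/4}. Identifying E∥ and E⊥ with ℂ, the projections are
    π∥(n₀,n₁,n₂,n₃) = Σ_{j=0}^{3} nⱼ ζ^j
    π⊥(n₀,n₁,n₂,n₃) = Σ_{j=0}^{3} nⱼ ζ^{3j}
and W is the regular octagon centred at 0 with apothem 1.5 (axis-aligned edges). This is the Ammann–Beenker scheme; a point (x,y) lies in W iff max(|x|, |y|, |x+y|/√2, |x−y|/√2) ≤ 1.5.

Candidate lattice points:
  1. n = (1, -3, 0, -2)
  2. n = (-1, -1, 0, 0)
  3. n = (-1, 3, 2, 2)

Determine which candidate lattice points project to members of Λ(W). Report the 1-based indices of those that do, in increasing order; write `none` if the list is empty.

2

With ζ = e^{iπ/4} the internal vectors are ζ^0,ζ^3,ζ^6,ζ^9.
#1 (1, -3, 0, -2): internal (1.70711, -3.53553); octagon support 3.70711 vs apothem 1.5 → ∉ W
#2 (-1, -1, 0, 0): internal (-0.29289, -0.70711); octagon support 0.70711 vs apothem 1.5 → ∈ W
#3 (-1, 3, 2, 2): internal (-1.70711, 1.53553); octagon support 2.29289 vs apothem 1.5 → ∉ W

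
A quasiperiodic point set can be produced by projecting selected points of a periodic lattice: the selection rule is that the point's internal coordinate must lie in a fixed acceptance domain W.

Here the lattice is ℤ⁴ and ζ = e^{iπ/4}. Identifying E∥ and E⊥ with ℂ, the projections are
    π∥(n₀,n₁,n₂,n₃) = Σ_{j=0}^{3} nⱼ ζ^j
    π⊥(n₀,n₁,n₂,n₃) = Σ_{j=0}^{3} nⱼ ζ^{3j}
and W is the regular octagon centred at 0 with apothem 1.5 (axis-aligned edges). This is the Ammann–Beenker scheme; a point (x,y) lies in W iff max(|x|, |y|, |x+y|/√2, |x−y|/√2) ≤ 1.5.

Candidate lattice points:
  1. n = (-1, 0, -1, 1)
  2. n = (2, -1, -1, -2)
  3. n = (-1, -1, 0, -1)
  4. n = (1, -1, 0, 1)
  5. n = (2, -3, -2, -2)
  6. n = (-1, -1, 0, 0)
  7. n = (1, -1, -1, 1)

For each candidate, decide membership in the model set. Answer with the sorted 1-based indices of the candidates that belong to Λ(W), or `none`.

6

Internal map: ζ^{3j} for j=0..3 gives (1,0), (−√2/2,√2/2), (0,−1), (√2/2,√2/2).
#1 (-1, 0, -1, 1): internal (-0.29289, 1.70711); octagon support 1.70711 vs apothem 1.5 → ∉ W
#2 (2, -1, -1, -2): internal (1.29289, -1.12132); octagon support 1.70711 vs apothem 1.5 → ∉ W
#3 (-1, -1, 0, -1): internal (-1.00000, -1.41421); octagon support 1.70711 vs apothem 1.5 → ∉ W
#4 (1, -1, 0, 1): internal (2.41421, 0.00000); octagon support 2.41421 vs apothem 1.5 → ∉ W
#5 (2, -3, -2, -2): internal (2.70711, -1.53553); octagon support 3.00000 vs apothem 1.5 → ∉ W
#6 (-1, -1, 0, 0): internal (-0.29289, -0.70711); octagon support 0.70711 vs apothem 1.5 → ∈ W
#7 (1, -1, -1, 1): internal (2.41421, 1.00000); octagon support 2.41421 vs apothem 1.5 → ∉ W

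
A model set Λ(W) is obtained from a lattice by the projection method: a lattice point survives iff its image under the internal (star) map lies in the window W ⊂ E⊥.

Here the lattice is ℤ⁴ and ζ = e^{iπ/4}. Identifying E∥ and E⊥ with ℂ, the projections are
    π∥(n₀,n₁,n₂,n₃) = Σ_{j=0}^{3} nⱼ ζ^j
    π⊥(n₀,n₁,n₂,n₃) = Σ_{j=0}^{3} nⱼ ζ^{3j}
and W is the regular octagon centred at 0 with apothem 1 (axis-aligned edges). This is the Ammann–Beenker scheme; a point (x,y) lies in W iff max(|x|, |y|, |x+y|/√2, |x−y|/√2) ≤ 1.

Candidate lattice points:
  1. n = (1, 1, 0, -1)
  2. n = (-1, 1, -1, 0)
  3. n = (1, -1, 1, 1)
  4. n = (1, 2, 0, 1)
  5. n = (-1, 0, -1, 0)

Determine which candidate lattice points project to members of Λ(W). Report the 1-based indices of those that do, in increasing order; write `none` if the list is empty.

Internal map: ζ^{3j} for j=0..3 gives (1,0), (−√2/2,√2/2), (0,−1), (√2/2,√2/2).
candidate 1: n = (1, 1, 0, -1) → π⊥ ≈ (-0.414214, +0.000000); max(|x|,|y|,|x±y|/√2) = 0.414214 ≤ 1 ⇒ ∈ W
candidate 2: n = (-1, 1, -1, 0) → π⊥ ≈ (-1.707107, +1.707107); max(|x|,|y|,|x±y|/√2) = 2.414214 > 1 ⇒ ∉ W
candidate 3: n = (1, -1, 1, 1) → π⊥ ≈ (+2.414214, -1.000000); max(|x|,|y|,|x±y|/√2) = 2.414214 > 1 ⇒ ∉ W
candidate 4: n = (1, 2, 0, 1) → π⊥ ≈ (+0.292893, +2.121320); max(|x|,|y|,|x±y|/√2) = 2.121320 > 1 ⇒ ∉ W
candidate 5: n = (-1, 0, -1, 0) → π⊥ ≈ (-1.000000, +1.000000); max(|x|,|y|,|x±y|/√2) = 1.414214 > 1 ⇒ ∉ W

1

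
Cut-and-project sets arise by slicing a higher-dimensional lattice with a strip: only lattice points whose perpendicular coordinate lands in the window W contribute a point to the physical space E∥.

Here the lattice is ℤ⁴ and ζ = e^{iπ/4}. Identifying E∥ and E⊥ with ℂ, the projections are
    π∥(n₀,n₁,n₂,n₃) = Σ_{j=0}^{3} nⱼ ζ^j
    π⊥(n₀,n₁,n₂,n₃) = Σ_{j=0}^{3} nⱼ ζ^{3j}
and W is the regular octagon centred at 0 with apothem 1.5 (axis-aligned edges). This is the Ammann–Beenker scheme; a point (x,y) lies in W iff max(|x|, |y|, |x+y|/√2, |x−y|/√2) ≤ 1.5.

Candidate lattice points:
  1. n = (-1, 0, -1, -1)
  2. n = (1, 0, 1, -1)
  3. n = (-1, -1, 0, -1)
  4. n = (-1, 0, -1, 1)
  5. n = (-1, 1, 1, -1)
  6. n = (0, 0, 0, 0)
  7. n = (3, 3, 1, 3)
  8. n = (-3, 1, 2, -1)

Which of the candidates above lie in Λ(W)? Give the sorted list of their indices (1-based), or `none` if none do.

6

π⊥(n) = n₀ + n₁ζ³ + n₂ζ⁶ + n₃ζ⁹ where ζ = e^{iπ/4}.
candidate 1: n = (-1, 0, -1, -1) → π⊥ ≈ (-1.707107, +0.292893); max(|x|,|y|,|x±y|/√2) = 1.707107 > 1.5 ⇒ ∉ W
candidate 2: n = (1, 0, 1, -1) → π⊥ ≈ (+0.292893, -1.707107); max(|x|,|y|,|x±y|/√2) = 1.707107 > 1.5 ⇒ ∉ W
candidate 3: n = (-1, -1, 0, -1) → π⊥ ≈ (-1.000000, -1.414214); max(|x|,|y|,|x±y|/√2) = 1.707107 > 1.5 ⇒ ∉ W
candidate 4: n = (-1, 0, -1, 1) → π⊥ ≈ (-0.292893, +1.707107); max(|x|,|y|,|x±y|/√2) = 1.707107 > 1.5 ⇒ ∉ W
candidate 5: n = (-1, 1, 1, -1) → π⊥ ≈ (-2.414214, -1.000000); max(|x|,|y|,|x±y|/√2) = 2.414214 > 1.5 ⇒ ∉ W
candidate 6: n = (0, 0, 0, 0) → π⊥ ≈ (+0.000000, +0.000000); max(|x|,|y|,|x±y|/√2) = 0.000000 ≤ 1.5 ⇒ ∈ W
candidate 7: n = (3, 3, 1, 3) → π⊥ ≈ (+3.000000, +3.242641); max(|x|,|y|,|x±y|/√2) = 4.414214 > 1.5 ⇒ ∉ W
candidate 8: n = (-3, 1, 2, -1) → π⊥ ≈ (-4.414214, -2.000000); max(|x|,|y|,|x±y|/√2) = 4.535534 > 1.5 ⇒ ∉ W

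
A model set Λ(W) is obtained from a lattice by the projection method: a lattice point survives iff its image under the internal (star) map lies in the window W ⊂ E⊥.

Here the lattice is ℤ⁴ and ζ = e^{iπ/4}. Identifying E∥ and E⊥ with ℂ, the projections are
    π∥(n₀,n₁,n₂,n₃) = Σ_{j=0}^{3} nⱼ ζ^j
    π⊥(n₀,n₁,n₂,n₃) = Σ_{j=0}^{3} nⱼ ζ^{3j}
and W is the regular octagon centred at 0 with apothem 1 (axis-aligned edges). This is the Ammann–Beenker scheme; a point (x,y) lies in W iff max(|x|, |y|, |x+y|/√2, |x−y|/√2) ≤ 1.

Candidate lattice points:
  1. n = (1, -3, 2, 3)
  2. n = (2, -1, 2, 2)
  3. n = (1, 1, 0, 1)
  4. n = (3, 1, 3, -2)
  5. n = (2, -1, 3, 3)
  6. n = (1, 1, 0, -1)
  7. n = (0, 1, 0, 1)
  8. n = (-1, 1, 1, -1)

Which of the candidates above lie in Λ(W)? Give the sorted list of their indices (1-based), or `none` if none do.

π⊥(n) = n₀ + n₁ζ³ + n₂ζ⁶ + n₃ζ⁹ where ζ = e^{iπ/4}.
candidate 1: n = (1, -3, 2, 3) → π⊥ ≈ (+5.242641, -2.000000); max(|x|,|y|,|x±y|/√2) = 5.242641 > 1 ⇒ ∉ W
candidate 2: n = (2, -1, 2, 2) → π⊥ ≈ (+4.121320, -1.292893); max(|x|,|y|,|x±y|/√2) = 4.121320 > 1 ⇒ ∉ W
candidate 3: n = (1, 1, 0, 1) → π⊥ ≈ (+1.000000, +1.414214); max(|x|,|y|,|x±y|/√2) = 1.707107 > 1 ⇒ ∉ W
candidate 4: n = (3, 1, 3, -2) → π⊥ ≈ (+0.878680, -3.707107); max(|x|,|y|,|x±y|/√2) = 3.707107 > 1 ⇒ ∉ W
candidate 5: n = (2, -1, 3, 3) → π⊥ ≈ (+4.828427, -1.585786); max(|x|,|y|,|x±y|/√2) = 4.828427 > 1 ⇒ ∉ W
candidate 6: n = (1, 1, 0, -1) → π⊥ ≈ (-0.414214, +0.000000); max(|x|,|y|,|x±y|/√2) = 0.414214 ≤ 1 ⇒ ∈ W
candidate 7: n = (0, 1, 0, 1) → π⊥ ≈ (+0.000000, +1.414214); max(|x|,|y|,|x±y|/√2) = 1.414214 > 1 ⇒ ∉ W
candidate 8: n = (-1, 1, 1, -1) → π⊥ ≈ (-2.414214, -1.000000); max(|x|,|y|,|x±y|/√2) = 2.414214 > 1 ⇒ ∉ W

6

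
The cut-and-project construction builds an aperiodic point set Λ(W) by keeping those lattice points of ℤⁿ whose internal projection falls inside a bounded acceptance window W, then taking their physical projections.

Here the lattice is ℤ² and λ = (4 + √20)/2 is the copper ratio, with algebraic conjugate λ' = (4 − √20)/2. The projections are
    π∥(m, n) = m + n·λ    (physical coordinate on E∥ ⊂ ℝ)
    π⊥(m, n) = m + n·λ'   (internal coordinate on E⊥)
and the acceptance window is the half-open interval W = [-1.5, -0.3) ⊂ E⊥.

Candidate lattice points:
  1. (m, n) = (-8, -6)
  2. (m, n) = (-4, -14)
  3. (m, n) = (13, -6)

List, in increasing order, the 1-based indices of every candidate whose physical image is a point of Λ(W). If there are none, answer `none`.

λ' = (4−√20)/2 ≈ -0.23607.
#1 (-8,-6): internal coord -8 + (-6)·λ' = -6.58359; -6.58359 ∉ [-1.5, -0.3) → out
#2 (-4,-14): internal coord -4 + (-14)·λ' = -0.69505; -0.69505 ∈ [-1.5, -0.3) → IN Λ
#3 (13,-6): internal coord 13 + (-6)·λ' = +14.41641; +14.41641 ∉ [-1.5, -0.3) → out

2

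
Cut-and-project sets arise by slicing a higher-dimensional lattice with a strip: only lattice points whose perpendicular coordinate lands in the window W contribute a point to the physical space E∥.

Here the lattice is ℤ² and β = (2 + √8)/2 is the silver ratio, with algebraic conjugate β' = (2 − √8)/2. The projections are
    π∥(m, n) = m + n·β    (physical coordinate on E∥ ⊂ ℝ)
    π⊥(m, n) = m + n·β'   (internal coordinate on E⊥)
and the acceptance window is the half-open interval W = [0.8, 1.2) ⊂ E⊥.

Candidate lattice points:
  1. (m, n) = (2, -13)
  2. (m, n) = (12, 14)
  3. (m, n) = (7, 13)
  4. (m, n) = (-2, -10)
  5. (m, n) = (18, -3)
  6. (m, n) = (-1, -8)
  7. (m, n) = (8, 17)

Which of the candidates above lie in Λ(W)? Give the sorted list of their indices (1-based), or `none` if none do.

7

Numerically β ≈ 2.41421 and β' = −1/β ≈ -0.41421.
#1 (2,-13): internal coord 2 + (-13)·β' = +7.38478; +7.38478 ∉ [0.8, 1.2) → out
#2 (12,14): internal coord 12 + (14)·β' = +6.20101; +6.20101 ∉ [0.8, 1.2) → out
#3 (7,13): internal coord 7 + (13)·β' = +1.61522; +1.61522 ∉ [0.8, 1.2) → out
#4 (-2,-10): internal coord -2 + (-10)·β' = +2.14214; +2.14214 ∉ [0.8, 1.2) → out
#5 (18,-3): internal coord 18 + (-3)·β' = +19.24264; +19.24264 ∉ [0.8, 1.2) → out
#6 (-1,-8): internal coord -1 + (-8)·β' = +2.31371; +2.31371 ∉ [0.8, 1.2) → out
#7 (8,17): internal coord 8 + (17)·β' = +0.95837; +0.95837 ∈ [0.8, 1.2) → IN Λ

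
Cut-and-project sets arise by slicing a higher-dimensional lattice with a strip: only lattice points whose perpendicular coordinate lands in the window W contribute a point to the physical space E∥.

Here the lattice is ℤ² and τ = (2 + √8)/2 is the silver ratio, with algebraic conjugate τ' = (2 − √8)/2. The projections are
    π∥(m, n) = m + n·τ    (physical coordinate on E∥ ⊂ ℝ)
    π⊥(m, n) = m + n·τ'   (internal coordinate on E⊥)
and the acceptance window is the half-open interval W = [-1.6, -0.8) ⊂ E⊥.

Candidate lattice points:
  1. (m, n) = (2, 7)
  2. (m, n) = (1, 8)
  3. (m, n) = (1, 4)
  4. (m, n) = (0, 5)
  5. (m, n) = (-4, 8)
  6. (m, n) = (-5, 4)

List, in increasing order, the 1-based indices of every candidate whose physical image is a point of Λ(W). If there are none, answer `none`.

Compute τ' = (2−√8)/2 = -0.4142, so π⊥(m,n) = m -0.4142·n.
candidate 1: (m,n)=(2,7) → π∥ = 2+7·τ ≈ 18.8995, π⊥ = 2+7·τ' ≈ -0.8995 ∈ [-1.6, -0.8) ⇒ IN Λ
candidate 2: (m,n)=(1,8) → π∥ = 1+8·τ ≈ 20.3137, π⊥ = 1+8·τ' ≈ -2.3137 ∉ [-1.6, -0.8) ⇒ out
candidate 3: (m,n)=(1,4) → π∥ = 1+4·τ ≈ 10.6569, π⊥ = 1+4·τ' ≈ -0.6569 ∉ [-1.6, -0.8) ⇒ out
candidate 4: (m,n)=(0,5) → π∥ = 0+5·τ ≈ 12.0711, π⊥ = 0+5·τ' ≈ -2.0711 ∉ [-1.6, -0.8) ⇒ out
candidate 5: (m,n)=(-4,8) → π∥ = -4+8·τ ≈ 15.3137, π⊥ = -4+8·τ' ≈ -7.3137 ∉ [-1.6, -0.8) ⇒ out
candidate 6: (m,n)=(-5,4) → π∥ = -5+4·τ ≈ 4.6569, π⊥ = -5+4·τ' ≈ -6.6569 ∉ [-1.6, -0.8) ⇒ out

1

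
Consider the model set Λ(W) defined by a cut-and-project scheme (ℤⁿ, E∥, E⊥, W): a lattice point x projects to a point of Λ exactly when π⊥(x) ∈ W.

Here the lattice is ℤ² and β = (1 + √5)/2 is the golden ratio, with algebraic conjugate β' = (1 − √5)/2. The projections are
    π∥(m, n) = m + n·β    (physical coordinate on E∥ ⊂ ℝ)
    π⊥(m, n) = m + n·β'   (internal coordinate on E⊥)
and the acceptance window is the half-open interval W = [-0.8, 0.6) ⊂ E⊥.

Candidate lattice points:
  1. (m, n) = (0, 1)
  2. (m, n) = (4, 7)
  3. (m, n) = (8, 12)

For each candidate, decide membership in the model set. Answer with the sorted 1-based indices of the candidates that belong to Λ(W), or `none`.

1, 2, 3

Numerically β ≈ 1.6180 and β' = −1/β ≈ -0.6180.
[1] lift (0,1): star map gives -0.6180; window check -0.8 ≤ -0.6180 < 0.6 is true → IN Λ
[2] lift (4,7): star map gives -0.3262; window check -0.8 ≤ -0.3262 < 0.6 is true → IN Λ
[3] lift (8,12): star map gives 0.5836; window check -0.8 ≤ 0.5836 < 0.6 is true → IN Λ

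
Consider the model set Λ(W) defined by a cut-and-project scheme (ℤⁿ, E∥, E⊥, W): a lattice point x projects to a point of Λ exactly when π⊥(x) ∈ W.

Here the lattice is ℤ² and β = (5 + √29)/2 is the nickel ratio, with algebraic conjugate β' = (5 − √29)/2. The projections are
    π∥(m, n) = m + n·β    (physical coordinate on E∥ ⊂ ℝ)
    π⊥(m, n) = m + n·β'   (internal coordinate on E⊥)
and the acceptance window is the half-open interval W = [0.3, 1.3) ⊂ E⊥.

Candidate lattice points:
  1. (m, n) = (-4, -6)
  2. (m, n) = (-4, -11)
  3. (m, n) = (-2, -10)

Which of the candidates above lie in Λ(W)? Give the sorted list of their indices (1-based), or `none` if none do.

Numerically β ≈ 5.192582 and β' = −1/β ≈ -0.192582.
#1 (-4,-6): internal coord -4 + (-6)·β' = -2.844506; -2.844506 ∉ [0.3, 1.3) → out
#2 (-4,-11): internal coord -4 + (-11)·β' = -1.881594; -1.881594 ∉ [0.3, 1.3) → out
#3 (-2,-10): internal coord -2 + (-10)·β' = -0.074176; -0.074176 ∉ [0.3, 1.3) → out

none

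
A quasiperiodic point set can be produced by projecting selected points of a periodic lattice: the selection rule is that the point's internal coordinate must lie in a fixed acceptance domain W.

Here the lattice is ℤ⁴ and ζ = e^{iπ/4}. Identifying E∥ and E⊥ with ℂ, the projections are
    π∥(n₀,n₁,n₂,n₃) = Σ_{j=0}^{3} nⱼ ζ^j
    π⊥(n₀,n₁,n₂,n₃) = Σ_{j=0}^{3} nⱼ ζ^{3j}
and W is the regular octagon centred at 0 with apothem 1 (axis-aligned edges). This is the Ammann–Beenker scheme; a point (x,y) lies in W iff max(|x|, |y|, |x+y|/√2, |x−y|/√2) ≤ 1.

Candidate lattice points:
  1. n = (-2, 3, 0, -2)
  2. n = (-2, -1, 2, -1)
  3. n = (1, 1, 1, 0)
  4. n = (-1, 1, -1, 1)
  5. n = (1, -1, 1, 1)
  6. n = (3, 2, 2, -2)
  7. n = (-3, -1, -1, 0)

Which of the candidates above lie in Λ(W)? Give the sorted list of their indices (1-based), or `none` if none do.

3

With ζ = e^{iπ/4} the internal vectors are ζ^0,ζ^3,ζ^6,ζ^9.
#1 (-2, 3, 0, -2): internal (-5.5355, 0.7071); octagon support 5.5355 vs apothem 1 → ∉ W
#2 (-2, -1, 2, -1): internal (-2.0000, -3.4142); octagon support 3.8284 vs apothem 1 → ∉ W
#3 (1, 1, 1, 0): internal (0.2929, -0.2929); octagon support 0.4142 vs apothem 1 → ∈ W
#4 (-1, 1, -1, 1): internal (-1.0000, 2.4142); octagon support 2.4142 vs apothem 1 → ∉ W
#5 (1, -1, 1, 1): internal (2.4142, -1.0000); octagon support 2.4142 vs apothem 1 → ∉ W
#6 (3, 2, 2, -2): internal (0.1716, -2.0000); octagon support 2.0000 vs apothem 1 → ∉ W
#7 (-3, -1, -1, 0): internal (-2.2929, 0.2929); octagon support 2.2929 vs apothem 1 → ∉ W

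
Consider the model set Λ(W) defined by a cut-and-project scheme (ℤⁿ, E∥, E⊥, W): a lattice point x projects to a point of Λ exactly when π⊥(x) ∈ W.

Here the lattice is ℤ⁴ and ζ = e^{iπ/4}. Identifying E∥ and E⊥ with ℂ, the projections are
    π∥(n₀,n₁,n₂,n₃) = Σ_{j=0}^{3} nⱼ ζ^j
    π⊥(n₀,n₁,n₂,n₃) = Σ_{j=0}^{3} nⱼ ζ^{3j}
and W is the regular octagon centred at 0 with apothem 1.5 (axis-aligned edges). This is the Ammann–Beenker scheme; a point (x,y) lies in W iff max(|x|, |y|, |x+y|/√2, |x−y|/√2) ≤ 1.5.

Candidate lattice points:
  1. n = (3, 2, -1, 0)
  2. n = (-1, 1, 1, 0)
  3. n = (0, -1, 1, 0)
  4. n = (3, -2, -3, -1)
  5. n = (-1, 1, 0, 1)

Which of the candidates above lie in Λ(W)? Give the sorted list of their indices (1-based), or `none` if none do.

none

Internal map: ζ^{3j} for j=0..3 gives (1,0), (−√2/2,√2/2), (0,−1), (√2/2,√2/2).
candidate 1: n = (3, 2, -1, 0) → π⊥ ≈ (+1.585786, +2.414214); max(|x|,|y|,|x±y|/√2) = 2.828427 > 1.5 ⇒ ∉ W
candidate 2: n = (-1, 1, 1, 0) → π⊥ ≈ (-1.707107, -0.292893); max(|x|,|y|,|x±y|/√2) = 1.707107 > 1.5 ⇒ ∉ W
candidate 3: n = (0, -1, 1, 0) → π⊥ ≈ (+0.707107, -1.707107); max(|x|,|y|,|x±y|/√2) = 1.707107 > 1.5 ⇒ ∉ W
candidate 4: n = (3, -2, -3, -1) → π⊥ ≈ (+3.707107, +0.878680); max(|x|,|y|,|x±y|/√2) = 3.707107 > 1.5 ⇒ ∉ W
candidate 5: n = (-1, 1, 0, 1) → π⊥ ≈ (-1.000000, +1.414214); max(|x|,|y|,|x±y|/√2) = 1.707107 > 1.5 ⇒ ∉ W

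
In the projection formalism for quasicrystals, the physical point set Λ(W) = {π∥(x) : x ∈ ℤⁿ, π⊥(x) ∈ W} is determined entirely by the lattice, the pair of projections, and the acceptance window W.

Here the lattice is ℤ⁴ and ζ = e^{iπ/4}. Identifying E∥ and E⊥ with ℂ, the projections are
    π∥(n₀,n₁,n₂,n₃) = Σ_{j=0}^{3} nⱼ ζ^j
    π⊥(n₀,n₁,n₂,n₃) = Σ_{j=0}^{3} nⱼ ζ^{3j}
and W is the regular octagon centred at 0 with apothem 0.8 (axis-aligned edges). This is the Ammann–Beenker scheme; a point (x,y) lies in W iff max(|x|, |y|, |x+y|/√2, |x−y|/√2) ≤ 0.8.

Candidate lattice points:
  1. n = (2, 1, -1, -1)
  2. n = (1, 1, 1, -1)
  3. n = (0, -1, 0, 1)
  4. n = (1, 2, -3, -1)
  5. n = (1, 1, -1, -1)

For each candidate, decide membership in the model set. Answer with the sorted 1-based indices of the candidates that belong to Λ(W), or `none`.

π⊥(n) = n₀ + n₁ζ³ + n₂ζ⁶ + n₃ζ⁹ where ζ = e^{iπ/4}.
#1 (2, 1, -1, -1): internal (0.5858, 1.0000); octagon support 1.1213 vs apothem 0.8 → ∉ W
#2 (1, 1, 1, -1): internal (-0.4142, -1.0000); octagon support 1.0000 vs apothem 0.8 → ∉ W
#3 (0, -1, 0, 1): internal (1.4142, 0.0000); octagon support 1.4142 vs apothem 0.8 → ∉ W
#4 (1, 2, -3, -1): internal (-1.1213, 3.7071); octagon support 3.7071 vs apothem 0.8 → ∉ W
#5 (1, 1, -1, -1): internal (-0.4142, 1.0000); octagon support 1.0000 vs apothem 0.8 → ∉ W

none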